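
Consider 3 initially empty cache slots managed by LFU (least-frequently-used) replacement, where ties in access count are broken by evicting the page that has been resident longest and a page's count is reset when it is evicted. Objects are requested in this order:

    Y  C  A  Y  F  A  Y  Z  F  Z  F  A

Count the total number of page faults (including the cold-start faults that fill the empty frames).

8

Y → miss, frames [Y]
C → miss, frames [Y, C]
A → miss, frames [Y, C, A]
Y → hit
F → miss, evict C, frames [Y, A, F]
A → hit
Y → hit
Z → miss, evict F, frames [Y, A, Z]
F → miss, evict Z, frames [Y, A, F]
Z → miss, evict F, frames [Y, A, Z]
F → miss, evict Z, frames [Y, A, F]
A → hit
Page faults: 8.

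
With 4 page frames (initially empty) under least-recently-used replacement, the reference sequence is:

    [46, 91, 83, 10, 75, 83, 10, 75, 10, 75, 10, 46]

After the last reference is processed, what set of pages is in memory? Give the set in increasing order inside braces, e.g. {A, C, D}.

46 → miss, frames [46]
91 → miss, frames [46, 91]
83 → miss, frames [46, 91, 83]
10 → miss, frames [46, 91, 83, 10]
75 → miss, evict 46, frames [91, 83, 10, 75]
83 → hit
10 → hit
75 → hit
10 → hit
75 → hit
10 → hit
46 → miss, evict 91, frames [83, 75, 10, 46]

{10, 46, 75, 83}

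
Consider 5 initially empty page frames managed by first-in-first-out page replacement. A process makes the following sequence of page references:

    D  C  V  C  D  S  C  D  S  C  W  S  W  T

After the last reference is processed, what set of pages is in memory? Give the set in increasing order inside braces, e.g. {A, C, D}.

{C, S, T, V, W}

D -> fault, frames (D)
C -> fault, frames (D C)
V -> fault, frames (D C V)
C -> hit
D -> hit
S -> fault, frames (D C V S)
C -> hit
D -> hit
S -> hit
C -> hit
W -> fault, frames (D C V S W)
S -> hit
W -> hit
T -> fault, evict D, frames (C V S W T)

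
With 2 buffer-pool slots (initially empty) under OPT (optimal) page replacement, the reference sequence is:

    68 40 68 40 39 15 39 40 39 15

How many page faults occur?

6

68 → miss, frames {68}
40 → miss, frames {68,40}
68 → hit
40 → hit
39 → miss, evict 68, frames {40,39}
15 → miss, evict 40, frames {39,15}
39 → hit
40 → miss, evict 15, frames {39,40}
39 → hit
15 → miss, evict 40, frames {39,15}
Page faults: 6.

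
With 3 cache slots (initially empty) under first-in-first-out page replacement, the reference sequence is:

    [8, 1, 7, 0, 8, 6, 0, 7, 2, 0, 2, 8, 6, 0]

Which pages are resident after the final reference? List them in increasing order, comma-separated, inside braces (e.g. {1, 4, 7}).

8 -> miss, frames (8)
1 -> miss, frames (8 1)
7 -> miss, frames (8 1 7)
0 -> miss, evict 8, frames (1 7 0)
8 -> miss, evict 1, frames (7 0 8)
6 -> miss, evict 7, frames (0 8 6)
0 -> hit
7 -> miss, evict 0, frames (8 6 7)
2 -> miss, evict 8, frames (6 7 2)
0 -> miss, evict 6, frames (7 2 0)
2 -> hit
8 -> miss, evict 7, frames (2 0 8)
6 -> miss, evict 2, frames (0 8 6)
0 -> hit

{0, 6, 8}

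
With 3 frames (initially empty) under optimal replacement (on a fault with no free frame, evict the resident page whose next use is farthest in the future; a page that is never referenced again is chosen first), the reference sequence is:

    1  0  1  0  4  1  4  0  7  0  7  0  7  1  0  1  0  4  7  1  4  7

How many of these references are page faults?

5

1 -> miss, frames (1)
0 -> miss, frames (1 0)
1 -> hit
0 -> hit
4 -> miss, frames (1 0 4)
1 -> hit
4 -> hit
0 -> hit
7 -> miss, evict 4, frames (1 0 7)
0 -> hit
7 -> hit
0 -> hit
7 -> hit
1 -> hit
0 -> hit
1 -> hit
0 -> hit
4 -> miss, evict 0, frames (1 7 4)
7 -> hit
1 -> hit
4 -> hit
7 -> hit
Page faults: 5.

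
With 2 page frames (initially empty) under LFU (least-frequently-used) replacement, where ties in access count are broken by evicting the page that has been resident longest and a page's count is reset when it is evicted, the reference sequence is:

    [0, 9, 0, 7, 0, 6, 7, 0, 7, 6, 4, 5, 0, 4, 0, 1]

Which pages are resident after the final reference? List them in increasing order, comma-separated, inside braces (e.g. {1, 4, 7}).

{0, 1}

0: fault, frames [0]
9: fault, frames [0, 9]
0: hit
7: fault, evict 9, frames [0, 7]
0: hit
6: fault, evict 7, frames [0, 6]
7: fault, evict 6, frames [0, 7]
0: hit
7: hit
6: fault, evict 7, frames [0, 6]
4: fault, evict 6, frames [0, 4]
5: fault, evict 4, frames [0, 5]
0: hit
4: fault, evict 5, frames [0, 4]
0: hit
1: fault, evict 4, frames [0, 1]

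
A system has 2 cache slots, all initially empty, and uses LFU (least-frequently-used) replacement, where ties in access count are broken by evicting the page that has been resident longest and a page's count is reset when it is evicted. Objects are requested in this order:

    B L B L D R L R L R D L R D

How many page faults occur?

B: miss, frames (B)
L: miss, frames (B L)
B: hit
L: hit
D: miss, evict B, frames (L D)
R: miss, evict D, frames (L R)
L: hit
R: hit
L: hit
R: hit
D: miss, evict R, frames (L D)
L: hit
R: miss, evict D, frames (L R)
D: miss, evict R, frames (L D)
Page faults: 7.

7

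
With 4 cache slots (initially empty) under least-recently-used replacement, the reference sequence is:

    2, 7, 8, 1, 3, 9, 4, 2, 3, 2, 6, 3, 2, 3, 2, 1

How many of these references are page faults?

2 -> fault, frames [2]
7 -> fault, frames [2, 7]
8 -> fault, frames [2, 7, 8]
1 -> fault, frames [2, 7, 8, 1]
3 -> fault, evict 2, frames [7, 8, 1, 3]
9 -> fault, evict 7, frames [8, 1, 3, 9]
4 -> fault, evict 8, frames [1, 3, 9, 4]
2 -> fault, evict 1, frames [3, 9, 4, 2]
3 -> hit
2 -> hit
6 -> fault, evict 9, frames [4, 3, 2, 6]
3 -> hit
2 -> hit
3 -> hit
2 -> hit
1 -> fault, evict 4, frames [6, 3, 2, 1]
Page faults: 10.

10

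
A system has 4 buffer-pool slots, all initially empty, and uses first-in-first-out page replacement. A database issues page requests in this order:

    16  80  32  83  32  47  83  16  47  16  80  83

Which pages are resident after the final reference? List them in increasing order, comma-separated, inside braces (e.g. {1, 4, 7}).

{16, 47, 80, 83}

16 -> fault, frames [16]
80 -> fault, frames [16, 80]
32 -> fault, frames [16, 80, 32]
83 -> fault, frames [16, 80, 32, 83]
32 -> hit
47 -> fault, evict 16, frames [80, 32, 83, 47]
83 -> hit
16 -> fault, evict 80, frames [32, 83, 47, 16]
47 -> hit
16 -> hit
80 -> fault, evict 32, frames [83, 47, 16, 80]
83 -> hit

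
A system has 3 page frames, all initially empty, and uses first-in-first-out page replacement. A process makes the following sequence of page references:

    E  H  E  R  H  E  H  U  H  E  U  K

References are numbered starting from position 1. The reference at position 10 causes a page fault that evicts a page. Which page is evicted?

pos 1: E: miss, frames [E]
pos 2: H: miss, frames [E, H]
pos 3: E: hit
pos 4: R: miss, frames [E, H, R]
pos 5: H: hit
pos 6: E: hit
pos 7: H: hit
pos 8: U: miss, evict E, frames [H, R, U]
pos 9: H: hit
pos 10: E: miss, evict H, frames [R, U, E]
At position 10, page H is evicted.

H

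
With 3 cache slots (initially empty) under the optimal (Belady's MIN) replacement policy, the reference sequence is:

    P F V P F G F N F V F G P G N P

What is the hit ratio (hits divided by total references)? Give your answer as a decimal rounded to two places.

0.56

P → miss, frames (P)
F → miss, frames (P F)
V → miss, frames (P F V)
P → hit
F → hit
G → miss, evict P, frames (F V G)
F → hit
N → miss, evict G, frames (F V N)
F → hit
V → hit
F → hit
G → miss, evict V, frames (F N G)
P → miss, evict F, frames (N G P)
G → hit
N → hit
P → hit
Hits: 9 of 16 references → 9/16 = 0.5625.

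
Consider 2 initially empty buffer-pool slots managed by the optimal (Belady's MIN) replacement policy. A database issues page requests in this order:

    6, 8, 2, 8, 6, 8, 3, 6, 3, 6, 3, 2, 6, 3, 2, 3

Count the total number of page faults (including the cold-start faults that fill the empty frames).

7

6 → fault, frames {6}
8 → fault, frames {6,8}
2 → fault, evict 6, frames {8,2}
8 → hit
6 → fault, evict 2, frames {8,6}
8 → hit
3 → fault, evict 8, frames {6,3}
6 → hit
3 → hit
6 → hit
3 → hit
2 → fault, evict 3, frames {6,2}
6 → hit
3 → fault, evict 6, frames {2,3}
2 → hit
3 → hit
Page faults: 7.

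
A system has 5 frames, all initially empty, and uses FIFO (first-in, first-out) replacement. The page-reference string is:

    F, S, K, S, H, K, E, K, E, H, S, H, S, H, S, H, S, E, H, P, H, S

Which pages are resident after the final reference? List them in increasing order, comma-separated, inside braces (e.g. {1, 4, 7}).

F: fault, frames [F]
S: fault, frames [F, S]
K: fault, frames [F, S, K]
S: hit
H: fault, frames [F, S, K, H]
K: hit
E: fault, frames [F, S, K, H, E]
K: hit
E: hit
H: hit
S: hit
H: hit
S: hit
H: hit
S: hit
H: hit
S: hit
E: hit
H: hit
P: fault, evict F, frames [S, K, H, E, P]
H: hit
S: hit

{E, H, K, P, S}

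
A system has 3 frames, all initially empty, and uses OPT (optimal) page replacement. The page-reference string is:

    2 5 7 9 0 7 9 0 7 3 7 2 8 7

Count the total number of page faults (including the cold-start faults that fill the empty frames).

2 → miss, frames {2}
5 → miss, frames {2,5}
7 → miss, frames {2,5,7}
9 → miss, evict 5, frames {2,7,9}
0 → miss, evict 2, frames {7,9,0}
7 → hit
9 → hit
0 → hit
7 → hit
3 → miss, evict 0, frames {7,9,3}
7 → hit
2 → miss, evict 3, frames {7,9,2}
8 → miss, evict 2, frames {7,9,8}
7 → hit
Page faults: 8.

8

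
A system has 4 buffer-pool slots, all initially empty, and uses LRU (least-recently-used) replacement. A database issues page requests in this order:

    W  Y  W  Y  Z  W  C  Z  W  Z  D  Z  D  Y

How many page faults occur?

6

W → miss, frames (W)
Y → miss, frames (W Y)
W → hit
Y → hit
Z → miss, frames (W Y Z)
W → hit
C → miss, frames (Y Z W C)
Z → hit
W → hit
Z → hit
D → miss, evict Y, frames (C W Z D)
Z → hit
D → hit
Y → miss, evict C, frames (W Z D Y)
Page faults: 6.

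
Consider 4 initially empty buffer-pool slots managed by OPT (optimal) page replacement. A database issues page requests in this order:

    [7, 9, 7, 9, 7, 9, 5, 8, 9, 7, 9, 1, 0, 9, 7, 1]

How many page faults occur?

7 → fault, frames (7)
9 → fault, frames (7 9)
7 → hit
9 → hit
7 → hit
9 → hit
5 → fault, frames (7 9 5)
8 → fault, frames (7 9 5 8)
9 → hit
7 → hit
9 → hit
1 → fault, evict 8, frames (7 9 5 1)
0 → fault, evict 5, frames (7 9 1 0)
9 → hit
7 → hit
1 → hit
Page faults: 6.

6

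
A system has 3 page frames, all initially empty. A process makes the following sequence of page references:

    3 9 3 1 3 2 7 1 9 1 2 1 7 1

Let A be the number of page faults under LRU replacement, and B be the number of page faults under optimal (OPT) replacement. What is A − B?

3

Under LRU: F F . F . F F F F . F . F . → 9 faults.
Under OPT: F F . F . F F . . . F . . . → 6 faults.
A − B = 9 − 6 = 3.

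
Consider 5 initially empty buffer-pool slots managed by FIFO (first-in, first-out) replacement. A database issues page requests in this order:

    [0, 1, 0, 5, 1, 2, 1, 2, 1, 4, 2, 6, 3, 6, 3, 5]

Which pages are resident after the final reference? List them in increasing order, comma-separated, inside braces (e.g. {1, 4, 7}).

0: miss, frames [0]
1: miss, frames [0, 1]
0: hit
5: miss, frames [0, 1, 5]
1: hit
2: miss, frames [0, 1, 5, 2]
1: hit
2: hit
1: hit
4: miss, frames [0, 1, 5, 2, 4]
2: hit
6: miss, evict 0, frames [1, 5, 2, 4, 6]
3: miss, evict 1, frames [5, 2, 4, 6, 3]
6: hit
3: hit
5: hit

{2, 3, 4, 5, 6}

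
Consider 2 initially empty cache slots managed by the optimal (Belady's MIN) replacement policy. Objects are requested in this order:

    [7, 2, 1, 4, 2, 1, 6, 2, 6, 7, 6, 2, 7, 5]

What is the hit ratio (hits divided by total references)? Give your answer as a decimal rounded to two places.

7: miss, frames [7]
2: miss, frames [7, 2]
1: miss, evict 7, frames [2, 1]
4: miss, evict 1, frames [2, 4]
2: hit
1: miss, evict 4, frames [2, 1]
6: miss, evict 1, frames [2, 6]
2: hit
6: hit
7: miss, evict 2, frames [6, 7]
6: hit
2: miss, evict 6, frames [7, 2]
7: hit
5: miss, evict 2, frames [7, 5]
Hits: 5 of 14 references → 5/14 = 0.3571.

0.36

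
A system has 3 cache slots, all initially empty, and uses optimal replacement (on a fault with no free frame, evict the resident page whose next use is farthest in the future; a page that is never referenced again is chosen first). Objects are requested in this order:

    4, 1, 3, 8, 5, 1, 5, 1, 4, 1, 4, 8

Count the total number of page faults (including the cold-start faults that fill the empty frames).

6

4 -> miss, frames [4]
1 -> miss, frames [4, 1]
3 -> miss, frames [4, 1, 3]
8 -> miss, evict 3, frames [4, 1, 8]
5 -> miss, evict 8, frames [4, 1, 5]
1 -> hit
5 -> hit
1 -> hit
4 -> hit
1 -> hit
4 -> hit
8 -> miss, evict 5, frames [4, 1, 8]
Page faults: 6.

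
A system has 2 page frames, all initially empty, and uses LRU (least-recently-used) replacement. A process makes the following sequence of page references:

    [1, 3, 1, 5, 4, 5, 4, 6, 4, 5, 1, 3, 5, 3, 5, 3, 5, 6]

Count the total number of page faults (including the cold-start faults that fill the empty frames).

10

1 → miss, frames {1}
3 → miss, frames {1,3}
1 → hit
5 → miss, evict 3, frames {1,5}
4 → miss, evict 1, frames {5,4}
5 → hit
4 → hit
6 → miss, evict 5, frames {4,6}
4 → hit
5 → miss, evict 6, frames {4,5}
1 → miss, evict 4, frames {5,1}
3 → miss, evict 5, frames {1,3}
5 → miss, evict 1, frames {3,5}
3 → hit
5 → hit
3 → hit
5 → hit
6 → miss, evict 3, frames {5,6}
Page faults: 10.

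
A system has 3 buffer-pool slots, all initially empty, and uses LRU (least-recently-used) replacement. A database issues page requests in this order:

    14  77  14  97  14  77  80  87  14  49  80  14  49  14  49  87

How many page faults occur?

14: miss, frames (14)
77: miss, frames (14 77)
14: hit
97: miss, frames (77 14 97)
14: hit
77: hit
80: miss, evict 97, frames (14 77 80)
87: miss, evict 14, frames (77 80 87)
14: miss, evict 77, frames (80 87 14)
49: miss, evict 80, frames (87 14 49)
80: miss, evict 87, frames (14 49 80)
14: hit
49: hit
14: hit
49: hit
87: miss, evict 80, frames (14 49 87)
Page faults: 9.

9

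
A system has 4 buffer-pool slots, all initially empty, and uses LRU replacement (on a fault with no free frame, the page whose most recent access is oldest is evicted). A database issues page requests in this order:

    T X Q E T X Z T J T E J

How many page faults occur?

7

T → fault, frames [T]
X → fault, frames [T, X]
Q → fault, frames [T, X, Q]
E → fault, frames [T, X, Q, E]
T → hit
X → hit
Z → fault, evict Q, frames [E, T, X, Z]
T → hit
J → fault, evict E, frames [X, Z, T, J]
T → hit
E → fault, evict X, frames [Z, J, T, E]
J → hit
Page faults: 7.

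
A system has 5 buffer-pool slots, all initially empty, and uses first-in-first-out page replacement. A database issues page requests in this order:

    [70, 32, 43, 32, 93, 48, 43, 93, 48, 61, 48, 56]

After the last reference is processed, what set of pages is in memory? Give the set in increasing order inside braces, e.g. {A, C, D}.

{43, 48, 56, 61, 93}

70 -> fault, frames [70]
32 -> fault, frames [70, 32]
43 -> fault, frames [70, 32, 43]
32 -> hit
93 -> fault, frames [70, 32, 43, 93]
48 -> fault, frames [70, 32, 43, 93, 48]
43 -> hit
93 -> hit
48 -> hit
61 -> fault, evict 70, frames [32, 43, 93, 48, 61]
48 -> hit
56 -> fault, evict 32, frames [43, 93, 48, 61, 56]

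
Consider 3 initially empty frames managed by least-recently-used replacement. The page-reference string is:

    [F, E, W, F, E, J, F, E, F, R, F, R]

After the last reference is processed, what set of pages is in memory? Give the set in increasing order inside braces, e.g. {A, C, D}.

F -> fault, frames [F]
E -> fault, frames [F, E]
W -> fault, frames [F, E, W]
F -> hit
E -> hit
J -> fault, evict W, frames [F, E, J]
F -> hit
E -> hit
F -> hit
R -> fault, evict J, frames [E, F, R]
F -> hit
R -> hit

{E, F, R}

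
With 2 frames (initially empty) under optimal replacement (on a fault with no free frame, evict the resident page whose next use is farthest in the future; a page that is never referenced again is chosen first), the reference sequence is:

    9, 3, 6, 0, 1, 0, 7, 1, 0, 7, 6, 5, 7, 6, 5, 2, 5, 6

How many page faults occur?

9 → fault, frames {9}
3 → fault, frames {9,3}
6 → fault, evict 3, frames {9,6}
0 → fault, evict 9, frames {6,0}
1 → fault, evict 6, frames {0,1}
0 → hit
7 → fault, evict 0, frames {1,7}
1 → hit
0 → fault, evict 1, frames {7,0}
7 → hit
6 → fault, evict 0, frames {7,6}
5 → fault, evict 6, frames {7,5}
7 → hit
6 → fault, evict 7, frames {5,6}
5 → hit
2 → fault, evict 6, frames {5,2}
5 → hit
6 → fault, evict 2, frames {5,6}
Page faults: 12.

12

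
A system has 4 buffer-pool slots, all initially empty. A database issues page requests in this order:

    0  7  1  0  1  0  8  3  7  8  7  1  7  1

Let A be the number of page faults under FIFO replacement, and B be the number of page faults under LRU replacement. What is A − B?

-2

Under FIFO: F F F . . . F F . . . . . . → 5 faults.
Under LRU: F F F . . . F F F . . F . . → 7 faults.
A − B = 5 − 7 = -2.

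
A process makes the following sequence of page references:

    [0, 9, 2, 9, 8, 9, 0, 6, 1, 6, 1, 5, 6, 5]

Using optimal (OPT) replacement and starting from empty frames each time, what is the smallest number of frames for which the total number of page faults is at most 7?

3

f=1: 14 faults
f=2: 8 faults
f=3: 7 faults
f=4: 7 faults
f=5: 7 faults
f=6: 7 faults
f=7: 7 faults
Smallest f with faults ≤ 7 is 3.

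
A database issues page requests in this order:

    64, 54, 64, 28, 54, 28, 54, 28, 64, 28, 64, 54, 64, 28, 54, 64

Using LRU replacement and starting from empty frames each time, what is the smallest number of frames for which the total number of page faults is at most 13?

f=1: 16 faults
f=2: 9 faults
f=3: 3 faults
Smallest f with faults ≤ 13 is 2.

2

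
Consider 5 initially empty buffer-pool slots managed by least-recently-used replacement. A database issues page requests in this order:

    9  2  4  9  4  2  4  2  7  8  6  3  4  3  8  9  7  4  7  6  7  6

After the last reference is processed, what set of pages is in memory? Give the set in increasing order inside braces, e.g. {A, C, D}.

9 -> miss, frames [9]
2 -> miss, frames [9, 2]
4 -> miss, frames [9, 2, 4]
9 -> hit
4 -> hit
2 -> hit
4 -> hit
2 -> hit
7 -> miss, frames [9, 4, 2, 7]
8 -> miss, frames [9, 4, 2, 7, 8]
6 -> miss, evict 9, frames [4, 2, 7, 8, 6]
3 -> miss, evict 4, frames [2, 7, 8, 6, 3]
4 -> miss, evict 2, frames [7, 8, 6, 3, 4]
3 -> hit
8 -> hit
9 -> miss, evict 7, frames [6, 4, 3, 8, 9]
7 -> miss, evict 6, frames [4, 3, 8, 9, 7]
4 -> hit
7 -> hit
6 -> miss, evict 3, frames [8, 9, 4, 7, 6]
7 -> hit
6 -> hit

{4, 6, 7, 8, 9}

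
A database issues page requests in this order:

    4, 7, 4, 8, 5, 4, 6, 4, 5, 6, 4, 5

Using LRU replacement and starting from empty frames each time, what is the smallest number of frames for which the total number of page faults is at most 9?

f=1: 12 faults
f=2: 10 faults
f=3: 5 faults
f=4: 5 faults
f=5: 5 faults
Smallest f with faults ≤ 9 is 3.

3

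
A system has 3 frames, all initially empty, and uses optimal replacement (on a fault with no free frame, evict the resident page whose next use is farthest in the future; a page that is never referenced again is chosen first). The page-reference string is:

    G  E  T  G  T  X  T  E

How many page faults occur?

G -> fault, frames {G}
E -> fault, frames {G,E}
T -> fault, frames {G,E,T}
G -> hit
T -> hit
X -> fault, evict G, frames {E,T,X}
T -> hit
E -> hit
Page faults: 4.

4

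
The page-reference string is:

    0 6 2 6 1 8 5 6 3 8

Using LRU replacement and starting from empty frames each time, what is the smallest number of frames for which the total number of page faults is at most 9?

2

f=1: 10 faults
f=2: 9 faults
f=3: 9 faults
f=4: 7 faults
f=5: 7 faults
f=6: 7 faults
f=7: 7 faults
Smallest f with faults ≤ 9 is 2.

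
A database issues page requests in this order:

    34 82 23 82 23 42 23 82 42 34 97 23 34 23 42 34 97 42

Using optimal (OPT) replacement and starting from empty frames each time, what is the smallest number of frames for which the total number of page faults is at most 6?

4

f=1: 18 faults
f=2: 10 faults
f=3: 7 faults
f=4: 5 faults
f=5: 5 faults
Smallest f with faults ≤ 6 is 4.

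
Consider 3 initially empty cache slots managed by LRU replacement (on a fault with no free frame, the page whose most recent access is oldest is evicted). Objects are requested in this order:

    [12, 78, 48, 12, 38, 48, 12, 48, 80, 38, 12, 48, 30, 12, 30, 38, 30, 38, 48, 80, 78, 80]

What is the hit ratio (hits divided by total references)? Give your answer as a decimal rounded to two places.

0.41

12: fault, frames (12)
78: fault, frames (12 78)
48: fault, frames (12 78 48)
12: hit
38: fault, evict 78, frames (48 12 38)
48: hit
12: hit
48: hit
80: fault, evict 38, frames (12 48 80)
38: fault, evict 12, frames (48 80 38)
12: fault, evict 48, frames (80 38 12)
48: fault, evict 80, frames (38 12 48)
30: fault, evict 38, frames (12 48 30)
12: hit
30: hit
38: fault, evict 48, frames (12 30 38)
30: hit
38: hit
48: fault, evict 12, frames (30 38 48)
80: fault, evict 30, frames (38 48 80)
78: fault, evict 38, frames (48 80 78)
80: hit
Hits: 9 of 22 references → 9/22 = 0.4091.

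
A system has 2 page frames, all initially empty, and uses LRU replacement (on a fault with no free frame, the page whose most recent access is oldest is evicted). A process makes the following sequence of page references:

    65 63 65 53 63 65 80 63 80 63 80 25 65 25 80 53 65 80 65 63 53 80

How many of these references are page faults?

16

65 -> miss, frames {65}
63 -> miss, frames {65,63}
65 -> hit
53 -> miss, evict 63, frames {65,53}
63 -> miss, evict 65, frames {53,63}
65 -> miss, evict 53, frames {63,65}
80 -> miss, evict 63, frames {65,80}
63 -> miss, evict 65, frames {80,63}
80 -> hit
63 -> hit
80 -> hit
25 -> miss, evict 63, frames {80,25}
65 -> miss, evict 80, frames {25,65}
25 -> hit
80 -> miss, evict 65, frames {25,80}
53 -> miss, evict 25, frames {80,53}
65 -> miss, evict 80, frames {53,65}
80 -> miss, evict 53, frames {65,80}
65 -> hit
63 -> miss, evict 80, frames {65,63}
53 -> miss, evict 65, frames {63,53}
80 -> miss, evict 63, frames {53,80}
Page faults: 16.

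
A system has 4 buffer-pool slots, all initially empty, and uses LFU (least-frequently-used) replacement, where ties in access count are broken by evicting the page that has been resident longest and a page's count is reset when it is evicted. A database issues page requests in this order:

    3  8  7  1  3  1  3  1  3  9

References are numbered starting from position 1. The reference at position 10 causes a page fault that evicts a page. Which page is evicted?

pos 1: 3 → miss, frames {3}
pos 2: 8 → miss, frames {3,8}
pos 3: 7 → miss, frames {3,8,7}
pos 4: 1 → miss, frames {3,8,7,1}
pos 5: 3 → hit
pos 6: 1 → hit
pos 7: 3 → hit
pos 8: 1 → hit
pos 9: 3 → hit
pos 10: 9 → miss, evict 8, frames {3,7,1,9}
At position 10, page 8 is evicted.

8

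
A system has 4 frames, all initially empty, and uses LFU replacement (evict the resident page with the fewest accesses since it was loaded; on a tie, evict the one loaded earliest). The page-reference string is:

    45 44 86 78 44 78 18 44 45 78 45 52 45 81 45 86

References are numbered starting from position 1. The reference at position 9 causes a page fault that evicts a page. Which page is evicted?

86

pos 1: 45 -> fault, frames [45]
pos 2: 44 -> fault, frames [45, 44]
pos 3: 86 -> fault, frames [45, 44, 86]
pos 4: 78 -> fault, frames [45, 44, 86, 78]
pos 5: 44 -> hit
pos 6: 78 -> hit
pos 7: 18 -> fault, evict 45, frames [44, 86, 78, 18]
pos 8: 44 -> hit
pos 9: 45 -> fault, evict 86, frames [44, 78, 18, 45]
At position 9, page 86 is evicted.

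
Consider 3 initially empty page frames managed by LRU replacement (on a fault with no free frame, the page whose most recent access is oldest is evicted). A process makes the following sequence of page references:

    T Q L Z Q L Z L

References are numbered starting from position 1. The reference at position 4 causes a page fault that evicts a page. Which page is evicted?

pos 1: T -> fault, frames (T)
pos 2: Q -> fault, frames (T Q)
pos 3: L -> fault, frames (T Q L)
pos 4: Z -> fault, evict T, frames (Q L Z)
At position 4, page T is evicted.

T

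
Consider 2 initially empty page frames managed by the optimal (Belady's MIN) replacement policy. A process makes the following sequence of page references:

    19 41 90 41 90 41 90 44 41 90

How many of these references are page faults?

5

19: miss, frames (19)
41: miss, frames (19 41)
90: miss, evict 19, frames (41 90)
41: hit
90: hit
41: hit
90: hit
44: miss, evict 90, frames (41 44)
41: hit
90: miss, evict 44, frames (41 90)
Page faults: 5.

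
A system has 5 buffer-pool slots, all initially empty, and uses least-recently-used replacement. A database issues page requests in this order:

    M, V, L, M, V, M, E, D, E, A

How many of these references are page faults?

6

M → miss, frames {M}
V → miss, frames {M,V}
L → miss, frames {M,V,L}
M → hit
V → hit
M → hit
E → miss, frames {L,V,M,E}
D → miss, frames {L,V,M,E,D}
E → hit
A → miss, evict L, frames {V,M,D,E,A}
Page faults: 6.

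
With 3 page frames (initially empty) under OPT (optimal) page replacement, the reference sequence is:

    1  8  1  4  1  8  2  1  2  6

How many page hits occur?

1 -> miss, frames [1]
8 -> miss, frames [1, 8]
1 -> hit
4 -> miss, frames [1, 8, 4]
1 -> hit
8 -> hit
2 -> miss, evict 4, frames [1, 8, 2]
1 -> hit
2 -> hit
6 -> miss, evict 2, frames [1, 8, 6]
Hits: 5.

5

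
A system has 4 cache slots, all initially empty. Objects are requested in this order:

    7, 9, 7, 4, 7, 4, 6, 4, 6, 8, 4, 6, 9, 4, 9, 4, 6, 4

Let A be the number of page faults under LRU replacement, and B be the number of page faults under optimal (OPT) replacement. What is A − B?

Under LRU: F F . F . . F . . F . . F . . . . . → 6 faults.
Under OPT: F F . F . . F . . F . . . . . . . . → 5 faults.
A − B = 6 − 5 = 1.

1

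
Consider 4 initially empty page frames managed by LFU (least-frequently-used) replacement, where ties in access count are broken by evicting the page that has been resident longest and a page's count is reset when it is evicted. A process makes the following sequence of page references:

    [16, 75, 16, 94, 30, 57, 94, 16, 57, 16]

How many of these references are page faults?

5

16 -> miss, frames {16}
75 -> miss, frames {16,75}
16 -> hit
94 -> miss, frames {16,75,94}
30 -> miss, frames {16,75,94,30}
57 -> miss, evict 75, frames {16,94,30,57}
94 -> hit
16 -> hit
57 -> hit
16 -> hit
Page faults: 5.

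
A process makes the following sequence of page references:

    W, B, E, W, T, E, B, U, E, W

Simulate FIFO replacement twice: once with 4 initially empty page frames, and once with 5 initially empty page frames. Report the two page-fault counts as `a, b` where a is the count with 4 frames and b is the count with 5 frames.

4 frames: F F F . F . . F . F → 6 faults.
5 frames: F F F . F . . F . . → 5 faults.
5 < 6: adding a frame reduced faults, as is typical.

6, 5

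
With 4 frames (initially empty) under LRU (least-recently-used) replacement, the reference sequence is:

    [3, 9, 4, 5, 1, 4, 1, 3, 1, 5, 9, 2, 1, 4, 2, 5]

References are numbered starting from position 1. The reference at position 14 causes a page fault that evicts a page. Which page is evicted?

5

pos 1: 3 → fault, frames [3]
pos 2: 9 → fault, frames [3, 9]
pos 3: 4 → fault, frames [3, 9, 4]
pos 4: 5 → fault, frames [3, 9, 4, 5]
pos 5: 1 → fault, evict 3, frames [9, 4, 5, 1]
pos 6: 4 → hit
pos 7: 1 → hit
pos 8: 3 → fault, evict 9, frames [5, 4, 1, 3]
pos 9: 1 → hit
pos 10: 5 → hit
pos 11: 9 → fault, evict 4, frames [3, 1, 5, 9]
pos 12: 2 → fault, evict 3, frames [1, 5, 9, 2]
pos 13: 1 → hit
pos 14: 4 → fault, evict 5, frames [9, 2, 1, 4]
At position 14, page 5 is evicted.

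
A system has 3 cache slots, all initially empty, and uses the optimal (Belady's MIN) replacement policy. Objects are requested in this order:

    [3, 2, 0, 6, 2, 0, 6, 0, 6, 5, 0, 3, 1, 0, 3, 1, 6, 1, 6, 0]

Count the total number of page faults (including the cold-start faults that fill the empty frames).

3: fault, frames [3]
2: fault, frames [3, 2]
0: fault, frames [3, 2, 0]
6: fault, evict 3, frames [2, 0, 6]
2: hit
0: hit
6: hit
0: hit
6: hit
5: fault, evict 2, frames [0, 6, 5]
0: hit
3: fault, evict 5, frames [0, 6, 3]
1: fault, evict 6, frames [0, 3, 1]
0: hit
3: hit
1: hit
6: fault, evict 3, frames [0, 1, 6]
1: hit
6: hit
0: hit
Page faults: 8.

8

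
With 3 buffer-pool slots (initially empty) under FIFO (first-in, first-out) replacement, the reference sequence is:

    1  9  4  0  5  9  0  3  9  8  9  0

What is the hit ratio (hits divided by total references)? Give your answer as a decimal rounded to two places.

1: miss, frames [1]
9: miss, frames [1, 9]
4: miss, frames [1, 9, 4]
0: miss, evict 1, frames [9, 4, 0]
5: miss, evict 9, frames [4, 0, 5]
9: miss, evict 4, frames [0, 5, 9]
0: hit
3: miss, evict 0, frames [5, 9, 3]
9: hit
8: miss, evict 5, frames [9, 3, 8]
9: hit
0: miss, evict 9, frames [3, 8, 0]
Hits: 3 of 12 references → 3/12 = 0.2500.

0.25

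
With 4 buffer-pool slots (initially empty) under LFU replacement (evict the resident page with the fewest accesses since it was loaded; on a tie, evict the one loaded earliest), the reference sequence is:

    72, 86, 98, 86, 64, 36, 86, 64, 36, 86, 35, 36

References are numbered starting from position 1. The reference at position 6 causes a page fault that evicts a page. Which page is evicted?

72

pos 1: 72: miss, frames (72)
pos 2: 86: miss, frames (72 86)
pos 3: 98: miss, frames (72 86 98)
pos 4: 86: hit
pos 5: 64: miss, frames (72 86 98 64)
pos 6: 36: miss, evict 72, frames (86 98 64 36)
At position 6, page 72 is evicted.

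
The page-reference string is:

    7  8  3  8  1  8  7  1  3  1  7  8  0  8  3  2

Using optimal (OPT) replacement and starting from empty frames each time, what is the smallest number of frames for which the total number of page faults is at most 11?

f=1: 16 faults
f=2: 11 faults
f=3: 8 faults
f=4: 6 faults
f=5: 6 faults
f=6: 6 faults
Smallest f with faults ≤ 11 is 2.

2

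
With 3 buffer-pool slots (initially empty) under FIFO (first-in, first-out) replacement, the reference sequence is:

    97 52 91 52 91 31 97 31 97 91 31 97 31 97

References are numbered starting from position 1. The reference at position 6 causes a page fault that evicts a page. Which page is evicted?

pos 1: 97 -> miss, frames {97}
pos 2: 52 -> miss, frames {97,52}
pos 3: 91 -> miss, frames {97,52,91}
pos 4: 52 -> hit
pos 5: 91 -> hit
pos 6: 31 -> miss, evict 97, frames {52,91,31}
At position 6, page 97 is evicted.

97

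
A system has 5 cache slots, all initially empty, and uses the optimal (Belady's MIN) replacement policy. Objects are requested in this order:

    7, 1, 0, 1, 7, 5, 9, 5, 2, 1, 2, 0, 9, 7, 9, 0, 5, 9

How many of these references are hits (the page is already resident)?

11

7 -> fault, frames {7}
1 -> fault, frames {7,1}
0 -> fault, frames {7,1,0}
1 -> hit
7 -> hit
5 -> fault, frames {7,1,0,5}
9 -> fault, frames {7,1,0,5,9}
5 -> hit
2 -> fault, evict 5, frames {7,1,0,9,2}
1 -> hit
2 -> hit
0 -> hit
9 -> hit
7 -> hit
9 -> hit
0 -> hit
5 -> fault, evict 2, frames {7,1,0,9,5}
9 -> hit
Hits: 11.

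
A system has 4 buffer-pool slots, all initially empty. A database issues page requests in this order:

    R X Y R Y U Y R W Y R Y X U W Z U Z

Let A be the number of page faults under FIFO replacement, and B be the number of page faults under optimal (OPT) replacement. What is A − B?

2

Under FIFO: F F F . . F . . F . F . F . . F F . → 9 faults.
Under OPT: F F F . . F . . F . . . . F . F . . → 7 faults.
A − B = 9 − 7 = 2.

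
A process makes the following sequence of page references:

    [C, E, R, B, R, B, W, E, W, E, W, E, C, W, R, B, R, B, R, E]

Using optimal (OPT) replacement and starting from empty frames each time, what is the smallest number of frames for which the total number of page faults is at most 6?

f=1: 20 faults
f=2: 10 faults
f=3: 8 faults
f=4: 6 faults
f=5: 5 faults
Smallest f with faults ≤ 6 is 4.

4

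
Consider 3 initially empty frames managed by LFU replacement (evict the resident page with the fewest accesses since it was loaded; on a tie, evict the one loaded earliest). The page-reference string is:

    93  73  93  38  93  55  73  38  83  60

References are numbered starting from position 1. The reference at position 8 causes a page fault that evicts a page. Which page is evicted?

55

pos 1: 93 → fault, frames {93}
pos 2: 73 → fault, frames {93,73}
pos 3: 93 → hit
pos 4: 38 → fault, frames {93,73,38}
pos 5: 93 → hit
pos 6: 55 → fault, evict 73, frames {93,38,55}
pos 7: 73 → fault, evict 38, frames {93,55,73}
pos 8: 38 → fault, evict 55, frames {93,73,38}
At position 8, page 55 is evicted.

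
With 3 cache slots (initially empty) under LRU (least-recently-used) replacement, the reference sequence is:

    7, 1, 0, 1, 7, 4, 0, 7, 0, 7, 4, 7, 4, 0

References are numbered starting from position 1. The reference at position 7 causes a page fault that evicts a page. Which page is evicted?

pos 1: 7 -> miss, frames [7]
pos 2: 1 -> miss, frames [7, 1]
pos 3: 0 -> miss, frames [7, 1, 0]
pos 4: 1 -> hit
pos 5: 7 -> hit
pos 6: 4 -> miss, evict 0, frames [1, 7, 4]
pos 7: 0 -> miss, evict 1, frames [7, 4, 0]
At position 7, page 1 is evicted.

1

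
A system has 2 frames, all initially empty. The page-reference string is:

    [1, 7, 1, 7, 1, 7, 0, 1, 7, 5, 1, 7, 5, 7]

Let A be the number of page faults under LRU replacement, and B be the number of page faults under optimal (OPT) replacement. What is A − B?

Under LRU: F F . . . . F F F F F F F . → 9 faults.
Under OPT: F F . . . . F . F F . F . . → 6 faults.
A − B = 9 − 6 = 3.

3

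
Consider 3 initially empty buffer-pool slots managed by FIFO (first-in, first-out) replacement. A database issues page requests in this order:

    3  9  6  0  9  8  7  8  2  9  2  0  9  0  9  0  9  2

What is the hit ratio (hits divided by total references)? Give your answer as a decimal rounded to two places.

0.50

3 → fault, frames {3}
9 → fault, frames {3,9}
6 → fault, frames {3,9,6}
0 → fault, evict 3, frames {9,6,0}
9 → hit
8 → fault, evict 9, frames {6,0,8}
7 → fault, evict 6, frames {0,8,7}
8 → hit
2 → fault, evict 0, frames {8,7,2}
9 → fault, evict 8, frames {7,2,9}
2 → hit
0 → fault, evict 7, frames {2,9,0}
9 → hit
0 → hit
9 → hit
0 → hit
9 → hit
2 → hit
Hits: 9 of 18 references → 9/18 = 0.5000.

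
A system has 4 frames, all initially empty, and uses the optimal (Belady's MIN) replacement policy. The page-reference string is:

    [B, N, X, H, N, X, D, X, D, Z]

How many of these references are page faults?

B → miss, frames (B)
N → miss, frames (B N)
X → miss, frames (B N X)
H → miss, frames (B N X H)
N → hit
X → hit
D → miss, evict H, frames (B N X D)
X → hit
D → hit
Z → miss, evict D, frames (B N X Z)
Page faults: 6.

6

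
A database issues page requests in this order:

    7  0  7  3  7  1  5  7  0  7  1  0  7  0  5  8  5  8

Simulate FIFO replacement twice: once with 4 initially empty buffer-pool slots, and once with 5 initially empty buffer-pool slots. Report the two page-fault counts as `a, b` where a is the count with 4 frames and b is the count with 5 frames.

4 frames: F F . F . F F F F . . . . . . F . . → 8 faults.
5 frames: F F . F . F F . . . . . . . . F . . → 6 faults.
6 < 8: adding a frame reduced faults, as is typical.

8, 6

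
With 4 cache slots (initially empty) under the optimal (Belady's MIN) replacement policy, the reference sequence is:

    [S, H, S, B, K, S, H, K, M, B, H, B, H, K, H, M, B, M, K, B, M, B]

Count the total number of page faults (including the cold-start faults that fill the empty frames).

5

S -> fault, frames (S)
H -> fault, frames (S H)
S -> hit
B -> fault, frames (S H B)
K -> fault, frames (S H B K)
S -> hit
H -> hit
K -> hit
M -> fault, evict S, frames (H B K M)
B -> hit
H -> hit
B -> hit
H -> hit
K -> hit
H -> hit
M -> hit
B -> hit
M -> hit
K -> hit
B -> hit
M -> hit
B -> hit
Page faults: 5.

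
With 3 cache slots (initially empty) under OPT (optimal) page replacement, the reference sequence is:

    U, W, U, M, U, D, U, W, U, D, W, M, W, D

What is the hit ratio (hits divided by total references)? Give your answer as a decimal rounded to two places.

0.64

U: miss, frames (U)
W: miss, frames (U W)
U: hit
M: miss, frames (U W M)
U: hit
D: miss, evict M, frames (U W D)
U: hit
W: hit
U: hit
D: hit
W: hit
M: miss, evict U, frames (W D M)
W: hit
D: hit
Hits: 9 of 14 references → 9/14 = 0.6429.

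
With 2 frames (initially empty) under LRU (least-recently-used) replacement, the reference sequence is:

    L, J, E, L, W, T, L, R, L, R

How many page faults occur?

L → miss, frames {L}
J → miss, frames {L,J}
E → miss, evict L, frames {J,E}
L → miss, evict J, frames {E,L}
W → miss, evict E, frames {L,W}
T → miss, evict L, frames {W,T}
L → miss, evict W, frames {T,L}
R → miss, evict T, frames {L,R}
L → hit
R → hit
Page faults: 8.

8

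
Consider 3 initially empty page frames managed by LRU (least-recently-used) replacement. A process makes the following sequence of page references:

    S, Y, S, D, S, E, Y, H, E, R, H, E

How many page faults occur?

7

S: miss, frames {S}
Y: miss, frames {S,Y}
S: hit
D: miss, frames {Y,S,D}
S: hit
E: miss, evict Y, frames {D,S,E}
Y: miss, evict D, frames {S,E,Y}
H: miss, evict S, frames {E,Y,H}
E: hit
R: miss, evict Y, frames {H,E,R}
H: hit
E: hit
Page faults: 7.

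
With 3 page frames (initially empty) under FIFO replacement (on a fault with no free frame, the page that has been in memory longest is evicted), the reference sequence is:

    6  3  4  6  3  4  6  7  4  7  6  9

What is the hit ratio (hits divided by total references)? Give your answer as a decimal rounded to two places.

0.50

6 → miss, frames {6}
3 → miss, frames {6,3}
4 → miss, frames {6,3,4}
6 → hit
3 → hit
4 → hit
6 → hit
7 → miss, evict 6, frames {3,4,7}
4 → hit
7 → hit
6 → miss, evict 3, frames {4,7,6}
9 → miss, evict 4, frames {7,6,9}
Hits: 6 of 12 references → 6/12 = 0.5000.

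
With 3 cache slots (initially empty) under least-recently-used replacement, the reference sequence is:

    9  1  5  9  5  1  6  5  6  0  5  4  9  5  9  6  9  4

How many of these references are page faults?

9

9 -> miss, frames (9)
1 -> miss, frames (9 1)
5 -> miss, frames (9 1 5)
9 -> hit
5 -> hit
1 -> hit
6 -> miss, evict 9, frames (5 1 6)
5 -> hit
6 -> hit
0 -> miss, evict 1, frames (5 6 0)
5 -> hit
4 -> miss, evict 6, frames (0 5 4)
9 -> miss, evict 0, frames (5 4 9)
5 -> hit
9 -> hit
6 -> miss, evict 4, frames (5 9 6)
9 -> hit
4 -> miss, evict 5, frames (6 9 4)
Page faults: 9.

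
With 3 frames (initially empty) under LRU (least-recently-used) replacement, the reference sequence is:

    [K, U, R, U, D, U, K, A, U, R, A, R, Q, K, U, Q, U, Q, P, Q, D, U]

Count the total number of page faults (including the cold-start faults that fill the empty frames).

K -> miss, frames [K]
U -> miss, frames [K, U]
R -> miss, frames [K, U, R]
U -> hit
D -> miss, evict K, frames [R, U, D]
U -> hit
K -> miss, evict R, frames [D, U, K]
A -> miss, evict D, frames [U, K, A]
U -> hit
R -> miss, evict K, frames [A, U, R]
A -> hit
R -> hit
Q -> miss, evict U, frames [A, R, Q]
K -> miss, evict A, frames [R, Q, K]
U -> miss, evict R, frames [Q, K, U]
Q -> hit
U -> hit
Q -> hit
P -> miss, evict K, frames [U, Q, P]
Q -> hit
D -> miss, evict U, frames [P, Q, D]
U -> miss, evict P, frames [Q, D, U]
Page faults: 13.

13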